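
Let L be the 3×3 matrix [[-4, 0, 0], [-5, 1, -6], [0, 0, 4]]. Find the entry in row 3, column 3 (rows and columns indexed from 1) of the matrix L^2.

Characteristic polynomial: t^3 - t^2 - 16t + 16 = (t - 4)(t - 1)(t + 4), so the eigenvalues are -4, 1, 4.
t=-4: eigenvector (1, 1, 0).
t=1: eigenvector (0, 1, 0).
t=4: eigenvector (0, -2, 1).
P = [[1, 0, 0], [1, 1, -2], [0, 0, 1]], D = diag(-4, 1, 4), P⁻¹ = [[1, 0, 0], [-1, 1, 2], [0, 0, 1]].
L² = P·diag(16, 1, 16)·P⁻¹ = [[16, 0, 0], [15, 1, -30], [0, 0, 16]].
The requested entry is 16.

16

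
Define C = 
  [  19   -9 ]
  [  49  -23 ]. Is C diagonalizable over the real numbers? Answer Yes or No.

No

Characteristic polynomial: p(r) = r^2 + 4r + 4 = (r + 2)^2.
r = -2 has algebraic multiplicity 2; rank(C + 2I) = 1, so geometric multiplicity = 1.
Geometric multiplicity < algebraic multiplicity, so C is not diagonalizable.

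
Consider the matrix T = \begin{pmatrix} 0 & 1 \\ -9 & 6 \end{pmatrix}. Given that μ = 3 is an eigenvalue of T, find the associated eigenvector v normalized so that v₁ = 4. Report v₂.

12

T − 3I = [[-3, 1], [-9, 3]].
Solving (T − 3I)v = 0 gives the eigenspace spanned by (4, 12).
With v₁ = 4, v = (4, 12), so v₂ = 12.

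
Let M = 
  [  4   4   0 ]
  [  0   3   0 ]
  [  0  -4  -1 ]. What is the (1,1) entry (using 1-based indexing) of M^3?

64

Characteristic polynomial: t^3 - 6t^2 + 5t + 12 = (t - 4)(t - 3)(t + 1), so the eigenvalues are -1, 3, 4.
t=4: eigenvector (1, 0, 0).
t=3: eigenvector (-4, 1, -1).
t=-1: eigenvector (0, 0, 1).
P = [[1, -4, 0], [0, 1, 0], [0, -1, 1]], D = diag(4, 3, -1), P⁻¹ = [[1, 4, 0], [0, 1, 0], [0, 1, 1]].
M³ = P·diag(64, 27, -1)·P⁻¹ = [[64, 148, 0], [0, 27, 0], [0, -28, -1]].
The requested entry is 64.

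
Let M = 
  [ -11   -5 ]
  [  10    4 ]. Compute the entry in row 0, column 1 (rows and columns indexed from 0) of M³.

-215

Characteristic polynomial: μ^2 + 7μ + 6 = (μ + 1)(μ + 6), so the eigenvalues are -6, -1.
μ=-6: eigenvector (1, -1).
μ=-1: eigenvector (-1, 2).
P = [[1, -1], [-1, 2]], D = diag(-6, -1), P⁻¹ = [[2, 1], [1, 1]].
M³ = P·diag(-216, -1)·P⁻¹ = [[-431, -215], [430, 214]].
The requested entry is -215.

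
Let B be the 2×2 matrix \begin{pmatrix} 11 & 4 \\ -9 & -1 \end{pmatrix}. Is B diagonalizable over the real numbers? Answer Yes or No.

Characteristic polynomial: p(s) = s^2 - 10s + 25 = (s - 5)^2.
s = 5 has algebraic multiplicity 2; rank(B − 5I) = 1, so geometric multiplicity = 1.
Geometric multiplicity < algebraic multiplicity, so B is not diagonalizable.

No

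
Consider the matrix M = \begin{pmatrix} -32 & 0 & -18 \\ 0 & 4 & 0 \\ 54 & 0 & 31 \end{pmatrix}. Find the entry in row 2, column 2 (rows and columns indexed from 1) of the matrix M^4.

Characteristic polynomial: μ^3 - 3μ^2 - 24μ + 80 = (μ - 4)^2(μ + 5), so the eigenvalues are -5, 4, 4.
μ=4: eigenvector (1, 0, -2).
μ=4: eigenvector (0, 1, 0).
μ=-5: eigenvector (2, 0, -3).
P = [[1, 0, 2], [0, 1, 0], [-2, 0, -3]], D = diag(4, 4, -5), P⁻¹ = [[-3, 0, -2], [0, 1, 0], [2, 0, 1]].
M⁴ = P·diag(256, 256, 625)·P⁻¹ = [[1732, 0, 738], [0, 256, 0], [-2214, 0, -851]].
The requested entry is 256.

256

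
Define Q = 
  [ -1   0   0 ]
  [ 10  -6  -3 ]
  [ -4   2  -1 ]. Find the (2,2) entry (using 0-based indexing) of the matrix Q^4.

-269

Characteristic polynomial: t^3 + 8t^2 + 19t + 12 = (t + 1)(t + 3)(t + 4), so the eigenvalues are -4, -3, -1.
t=-1: eigenvector (1, 2, 0).
t=-4: eigenvector (0, 3, -2).
t=-3: eigenvector (0, -1, 1).
P = [[1, 0, 0], [2, 3, -1], [0, -2, 1]], D = diag(-1, -4, -3), P⁻¹ = [[1, 0, 0], [-2, 1, 1], [-4, 2, 3]].
Q⁴ = P·diag(1, 256, 81)·P⁻¹ = [[1, 0, 0], [-1210, 606, 525], [700, -350, -269]].
The requested entry is -269.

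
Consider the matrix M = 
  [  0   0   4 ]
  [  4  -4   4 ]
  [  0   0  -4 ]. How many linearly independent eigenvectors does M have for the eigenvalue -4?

M + 4I = [[4, 0, 4], [4, 0, 4], [0, 0, 0]].
This matrix has rank 1, so its null space has dimension 3 − 1 = 2.

2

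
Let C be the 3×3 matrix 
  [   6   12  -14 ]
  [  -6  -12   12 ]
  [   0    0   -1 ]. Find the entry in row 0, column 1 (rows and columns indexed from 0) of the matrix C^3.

432

Characteristic polynomial: r^3 + 7r^2 + 6r = r(r + 1)(r + 6), so the eigenvalues are -6, -1, 0.
r=0: eigenvector (2, -1, 0).
r=-6: eigenvector (-1, 1, 0).
r=-1: eigenvector (2, 0, 1).
P = [[2, -1, 2], [-1, 1, 0], [0, 0, 1]], D = diag(0, -6, -1), P⁻¹ = [[1, 1, -2], [1, 2, -2], [0, 0, 1]].
C³ = P·diag(0, -216, -1)·P⁻¹ = [[216, 432, -434], [-216, -432, 432], [0, 0, -1]].
The requested entry is 432.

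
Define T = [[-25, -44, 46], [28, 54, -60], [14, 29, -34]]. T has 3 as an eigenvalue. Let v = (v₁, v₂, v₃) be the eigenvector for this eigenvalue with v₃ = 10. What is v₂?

T − 3I = [[-28, -44, 46], [28, 51, -60], [14, 29, -37]].
Solving (T − 3I)v = 0 gives the eigenspace spanned by (-15, 20, 10).
With v₃ = 10, v = (-15, 20, 10), so v₂ = 20.

20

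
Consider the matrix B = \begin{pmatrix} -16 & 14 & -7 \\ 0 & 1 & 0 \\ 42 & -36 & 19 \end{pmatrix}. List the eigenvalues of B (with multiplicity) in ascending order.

-2, 1, 5

Characteristic polynomial: p(s) = s^3 - 4s^2 - 7s + 10 = (s - 5)(s - 1)(s + 2).
Roots (with multiplicity): -2, 1, 5.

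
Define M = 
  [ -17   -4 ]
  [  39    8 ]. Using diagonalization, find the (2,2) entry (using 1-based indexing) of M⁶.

Characteristic polynomial: t^2 + 9t + 20 = (t + 4)(t + 5), so the eigenvalues are -5, -4.
t=-4: eigenvector (-4, 13).
t=-5: eigenvector (1, -3).
P = [[-4, 1], [13, -3]], D = diag(-4, -5), P⁻¹ = [[3, 1], [13, 4]].
M⁶ = P·diag(4096, 15625)·P⁻¹ = [[153973, 46116], [-449631, -134252]].
The requested entry is -134252.

-134252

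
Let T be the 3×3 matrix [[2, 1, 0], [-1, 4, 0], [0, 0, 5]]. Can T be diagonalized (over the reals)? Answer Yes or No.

No

Characteristic polynomial: p(λ) = λ^3 - 11λ^2 + 39λ - 45 = (λ - 5)(λ - 3)^2.
λ = 3 has algebraic multiplicity 2; rank(T − 3I) = 2, so geometric multiplicity = 1.
Geometric multiplicity < algebraic multiplicity, so T is not diagonalizable.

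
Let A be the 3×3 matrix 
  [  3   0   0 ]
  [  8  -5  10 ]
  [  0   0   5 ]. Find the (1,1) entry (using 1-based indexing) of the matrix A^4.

81

Characteristic polynomial: λ^3 - 3λ^2 - 25λ + 75 = (λ - 5)(λ - 3)(λ + 5), so the eigenvalues are -5, 3, 5.
λ=-5: eigenvector (0, 1, 0).
λ=3: eigenvector (1, 1, 0).
λ=5: eigenvector (0, 1, 1).
P = [[0, 1, 0], [1, 1, 1], [0, 0, 1]], D = diag(-5, 3, 5), P⁻¹ = [[-1, 1, -1], [1, 0, 0], [0, 0, 1]].
A⁴ = P·diag(625, 81, 625)·P⁻¹ = [[81, 0, 0], [-544, 625, 0], [0, 0, 625]].
The requested entry is 81.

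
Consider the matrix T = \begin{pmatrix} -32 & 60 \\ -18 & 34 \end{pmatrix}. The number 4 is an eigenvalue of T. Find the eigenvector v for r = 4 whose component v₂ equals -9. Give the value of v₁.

-15

T − 4I = [[-36, 60], [-18, 30]].
Solving (T − 4I)v = 0 gives the eigenspace spanned by (-15, -9).
With v₂ = -9, v = (-15, -9), so v₁ = -15.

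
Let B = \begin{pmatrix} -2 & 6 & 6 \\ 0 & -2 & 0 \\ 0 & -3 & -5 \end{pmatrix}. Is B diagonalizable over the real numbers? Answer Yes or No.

Characteristic polynomial: p(r) = r^3 + 9r^2 + 24r + 20 = (r + 2)^2(r + 5).
r = -2 has algebraic multiplicity 2; rank(B + 2I) = 1, so geometric multiplicity = 2.
Every eigenvalue has geometric = algebraic multiplicity, so B is diagonalizable.

Yes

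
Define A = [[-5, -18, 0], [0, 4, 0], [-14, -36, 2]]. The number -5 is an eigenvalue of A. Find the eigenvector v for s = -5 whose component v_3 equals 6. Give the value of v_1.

3

A + 5I = [[0, -18, 0], [0, 9, 0], [-14, -36, 7]].
Solving (A + 5I)v = 0 gives the eigenspace spanned by (3, 0, 6).
With v_3 = 6, v = (3, 0, 6), so v_1 = 3.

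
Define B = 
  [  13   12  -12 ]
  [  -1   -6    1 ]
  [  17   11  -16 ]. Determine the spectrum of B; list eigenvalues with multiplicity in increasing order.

-5, -5, 1

Characteristic polynomial: p(μ) = μ^3 + 9μ^2 + 15μ - 25 = (μ - 1)(μ + 5)^2.
Roots (with multiplicity): -5, -5, 1.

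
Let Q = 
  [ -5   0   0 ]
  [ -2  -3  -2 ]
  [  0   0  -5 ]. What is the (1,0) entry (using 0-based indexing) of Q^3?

-98

Characteristic polynomial: r^3 + 13r^2 + 55r + 75 = (r + 3)(r + 5)^2, so the eigenvalues are -5, -5, -3.
r=-5: eigenvector (1, 1, 0).
r=-3: eigenvector (0, 1, 0).
r=-5: eigenvector (-1, 0, 1).
P = [[1, 0, -1], [1, 1, 0], [0, 0, 1]], D = diag(-5, -3, -5), P⁻¹ = [[1, 0, 1], [-1, 1, -1], [0, 0, 1]].
Q³ = P·diag(-125, -27, -125)·P⁻¹ = [[-125, 0, 0], [-98, -27, -98], [0, 0, -125]].
The requested entry is -98.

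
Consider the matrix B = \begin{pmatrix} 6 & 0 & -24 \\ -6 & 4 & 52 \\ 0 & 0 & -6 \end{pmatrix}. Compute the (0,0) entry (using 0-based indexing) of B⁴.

Characteristic polynomial: t^3 - 4t^2 - 36t + 144 = (t - 6)(t - 4)(t + 6), so the eigenvalues are -6, 4, 6.
t=6: eigenvector (1, -3, 0).
t=4: eigenvector (0, 1, 0).
t=-6: eigenvector (2, -4, 1).
P = [[1, 0, 2], [-3, 1, -4], [0, 0, 1]], D = diag(6, 4, -6), P⁻¹ = [[1, 0, -2], [3, 1, -2], [0, 0, 1]].
B⁴ = P·diag(1296, 256, 1296)·P⁻¹ = [[1296, 0, 0], [-3120, 256, 2080], [0, 0, 1296]].
The requested entry is 1296.

1296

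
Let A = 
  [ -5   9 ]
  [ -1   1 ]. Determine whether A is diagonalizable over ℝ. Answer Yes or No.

Characteristic polynomial: p(s) = s^2 + 4s + 4 = (s + 2)^2.
s = -2 has algebraic multiplicity 2; rank(A + 2I) = 1, so geometric multiplicity = 1.
Geometric multiplicity < algebraic multiplicity, so A is not diagonalizable.

No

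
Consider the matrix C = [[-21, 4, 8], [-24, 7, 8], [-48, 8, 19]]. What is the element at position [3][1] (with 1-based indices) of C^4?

-960

Characteristic polynomial: λ^3 - 5λ^2 + 3λ + 9 = (λ - 3)^2(λ + 1), so the eigenvalues are -1, 3, 3.
λ=3: eigenvector (1, 2, 2).
λ=-1: eigenvector (-1, -1, -2).
λ=3: eigenvector (2, 2, 5).
P = [[1, -1, 2], [2, -1, 2], [2, -2, 5]], D = diag(3, -1, 3), P⁻¹ = [[-1, 1, 0], [-6, 1, 2], [-2, 0, 1]].
C⁴ = P·diag(81, 1, 81)·P⁻¹ = [[-399, 80, 160], [-480, 161, 160], [-960, 160, 401]].
The requested entry is -960.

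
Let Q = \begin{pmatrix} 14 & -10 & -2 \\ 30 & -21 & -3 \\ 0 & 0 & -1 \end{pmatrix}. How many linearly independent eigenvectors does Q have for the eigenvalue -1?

Q + 1I = [[15, -10, -2], [30, -20, -3], [0, 0, 0]].
This matrix has rank 2, so its null space has dimension 3 − 2 = 1.

1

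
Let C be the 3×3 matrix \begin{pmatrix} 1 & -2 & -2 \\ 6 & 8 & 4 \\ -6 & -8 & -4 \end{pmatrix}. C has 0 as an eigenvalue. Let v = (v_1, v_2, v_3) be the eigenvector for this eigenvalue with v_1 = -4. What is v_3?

C = [[1, -2, -2], [6, 8, 4], [-6, -8, -4]].
Solving (C)v = 0 gives the eigenspace spanned by (-4, 8, -10).
With v_1 = -4, v = (-4, 8, -10), so v_3 = -10.

-10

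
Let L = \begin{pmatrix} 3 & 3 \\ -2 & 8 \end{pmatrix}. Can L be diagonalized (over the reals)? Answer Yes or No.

Yes

Characteristic polynomial: p(r) = r^2 - 11r + 30 = (r - 6)(r - 5).
All 2 eigenvalues are distinct, so L is diagonalizable.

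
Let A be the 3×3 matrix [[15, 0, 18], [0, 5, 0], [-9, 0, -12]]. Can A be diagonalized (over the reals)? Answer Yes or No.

Characteristic polynomial: p(λ) = λ^3 - 8λ^2 - 3λ + 90 = (λ - 6)(λ - 5)(λ + 3).
All 3 eigenvalues are distinct, so A is diagonalizable.

Yes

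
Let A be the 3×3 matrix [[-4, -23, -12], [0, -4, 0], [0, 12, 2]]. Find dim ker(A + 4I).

1

A + 4I = [[0, -23, -12], [0, 0, 0], [0, 12, 6]].
This matrix has rank 2, so its null space has dimension 3 − 2 = 1.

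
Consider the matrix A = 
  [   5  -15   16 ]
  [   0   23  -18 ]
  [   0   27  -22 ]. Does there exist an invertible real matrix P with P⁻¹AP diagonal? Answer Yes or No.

Characteristic polynomial: p(r) = r^3 - 6r^2 - 15r + 100 = (r - 5)^2(r + 4).
r = 5 has algebraic multiplicity 2; rank(A − 5I) = 2, so geometric multiplicity = 1.
Geometric multiplicity < algebraic multiplicity, so A is not diagonalizable.

No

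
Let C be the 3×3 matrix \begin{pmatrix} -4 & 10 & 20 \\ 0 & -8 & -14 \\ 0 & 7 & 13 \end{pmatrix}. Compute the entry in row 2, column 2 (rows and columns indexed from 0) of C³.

Characteristic polynomial: r^3 - r^2 - 26r - 24 = (r - 6)(r + 1)(r + 4), so the eigenvalues are -4, -1, 6.
r=6: eigenvector (1, -1, 1).
r=-4: eigenvector (1, 0, 0).
r=-1: eigenvector (0, -2, 1).
P = [[1, 1, 0], [-1, 0, -2], [1, 0, 1]], D = diag(6, -4, -1), P⁻¹ = [[0, 1, 2], [1, -1, -2], [0, -1, -1]].
C³ = P·diag(216, -64, -1)·P⁻¹ = [[-64, 280, 560], [0, -218, -434], [0, 217, 433]].
The requested entry is 433.

433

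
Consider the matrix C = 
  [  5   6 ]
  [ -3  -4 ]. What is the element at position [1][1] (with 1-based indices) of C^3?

17

Characteristic polynomial: μ^2 - μ - 2 = (μ - 2)(μ + 1), so the eigenvalues are -1, 2.
μ=2: eigenvector (2, -1).
μ=-1: eigenvector (-1, 1).
P = [[2, -1], [-1, 1]], D = diag(2, -1), P⁻¹ = [[1, 1], [1, 2]].
C³ = P·diag(8, -1)·P⁻¹ = [[17, 18], [-9, -10]].
The requested entry is 17.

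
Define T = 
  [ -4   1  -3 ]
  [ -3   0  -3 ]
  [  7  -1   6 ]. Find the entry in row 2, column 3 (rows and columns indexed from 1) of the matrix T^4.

-81

Characteristic polynomial: s^3 - 2s^2 - 3s = s(s - 3)(s + 1), so the eigenvalues are -1, 0, 3.
s=-1: eigenvector (1, 0, -1).
s=0: eigenvector (1, 1, -1).
s=3: eigenvector (-1, -1, 2).
P = [[1, 1, -1], [0, 1, -1], [-1, -1, 2]], D = diag(-1, 0, 3), P⁻¹ = [[1, -1, 0], [1, 1, 1], [1, 0, 1]].
T⁴ = P·diag(1, 0, 81)·P⁻¹ = [[-80, -1, -81], [-81, 0, -81], [161, 1, 162]].
The requested entry is -81.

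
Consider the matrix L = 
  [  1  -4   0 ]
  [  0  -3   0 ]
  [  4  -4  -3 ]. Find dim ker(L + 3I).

L + 3I = [[4, -4, 0], [0, 0, 0], [4, -4, 0]].
This matrix has rank 1, so its null space has dimension 3 − 1 = 2.

2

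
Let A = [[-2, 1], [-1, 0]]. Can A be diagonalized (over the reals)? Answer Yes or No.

No

Characteristic polynomial: p(μ) = μ^2 + 2μ + 1 = (μ + 1)^2.
μ = -1 has algebraic multiplicity 2; rank(A + 1I) = 1, so geometric multiplicity = 1.
Geometric multiplicity < algebraic multiplicity, so A is not diagonalizable.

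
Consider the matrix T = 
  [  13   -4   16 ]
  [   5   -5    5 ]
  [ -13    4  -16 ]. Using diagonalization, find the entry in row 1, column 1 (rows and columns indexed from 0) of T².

25

Characteristic polynomial: r^3 + 8r^2 + 15r = r(r + 3)(r + 5), so the eigenvalues are -5, -3, 0.
r=0: eigenvector (4, 1, -3).
r=-5: eigenvector (2, 1, -2).
r=-3: eigenvector (-1, 0, 1).
P = [[4, 2, -1], [1, 1, 0], [-3, -2, 1]], D = diag(0, -5, -3), P⁻¹ = [[1, 0, 1], [-1, 1, -1], [1, 2, 2]].
T² = P·diag(0, 25, 9)·P⁻¹ = [[-59, 32, -68], [-25, 25, -25], [59, -32, 68]].
The requested entry is 25.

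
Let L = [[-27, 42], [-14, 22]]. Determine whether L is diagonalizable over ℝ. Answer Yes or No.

Yes

Characteristic polynomial: p(s) = s^2 + 5s - 6 = (s - 1)(s + 6).
All 2 eigenvalues are distinct, so L is diagonalizable.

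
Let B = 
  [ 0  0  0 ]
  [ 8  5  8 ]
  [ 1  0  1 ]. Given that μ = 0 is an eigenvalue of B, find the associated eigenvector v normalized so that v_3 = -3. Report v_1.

B = [[0, 0, 0], [8, 5, 8], [1, 0, 1]].
Solving (B)v = 0 gives the eigenspace spanned by (3, 0, -3).
With v_3 = -3, v = (3, 0, -3), so v_1 = 3.

3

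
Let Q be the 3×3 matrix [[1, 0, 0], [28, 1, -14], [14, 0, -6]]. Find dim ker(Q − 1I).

Q − 1I = [[0, 0, 0], [28, 0, -14], [14, 0, -7]].
This matrix has rank 1, so its null space has dimension 3 − 1 = 2.

2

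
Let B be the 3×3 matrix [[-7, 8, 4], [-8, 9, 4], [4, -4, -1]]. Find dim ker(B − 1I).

2

B − 1I = [[-8, 8, 4], [-8, 8, 4], [4, -4, -2]].
This matrix has rank 1, so its null space has dimension 3 − 1 = 2.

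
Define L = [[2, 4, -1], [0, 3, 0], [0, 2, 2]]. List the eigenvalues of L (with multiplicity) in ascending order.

2, 2, 3

Characteristic polynomial: p(r) = r^3 - 7r^2 + 16r - 12 = (r - 3)(r - 2)^2.
Roots (with multiplicity): 2, 2, 3.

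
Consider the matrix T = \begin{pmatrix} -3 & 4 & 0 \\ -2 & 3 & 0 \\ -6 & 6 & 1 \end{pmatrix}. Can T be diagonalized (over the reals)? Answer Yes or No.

Characteristic polynomial: p(λ) = λ^3 - λ^2 - λ + 1 = (λ - 1)^2(λ + 1).
λ = 1 has algebraic multiplicity 2; rank(T − 1I) = 1, so geometric multiplicity = 2.
Every eigenvalue has geometric = algebraic multiplicity, so T is diagonalizable.

Yes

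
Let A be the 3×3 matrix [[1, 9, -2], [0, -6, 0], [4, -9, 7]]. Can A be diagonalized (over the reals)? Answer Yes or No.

Yes

Characteristic polynomial: p(s) = s^3 - 2s^2 - 33s + 90 = (s - 5)(s - 3)(s + 6).
All 3 eigenvalues are distinct, so A is diagonalizable.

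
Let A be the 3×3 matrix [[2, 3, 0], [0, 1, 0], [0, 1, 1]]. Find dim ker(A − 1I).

A − 1I = [[1, 3, 0], [0, 0, 0], [0, 1, 0]].
This matrix has rank 2, so its null space has dimension 3 − 2 = 1.

1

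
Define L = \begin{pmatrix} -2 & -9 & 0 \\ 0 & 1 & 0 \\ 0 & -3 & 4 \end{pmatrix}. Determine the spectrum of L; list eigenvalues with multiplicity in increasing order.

-2, 1, 4

Characteristic polynomial: p(λ) = λ^3 - 3λ^2 - 6λ + 8 = (λ - 4)(λ - 1)(λ + 2).
Roots (with multiplicity): -2, 1, 4.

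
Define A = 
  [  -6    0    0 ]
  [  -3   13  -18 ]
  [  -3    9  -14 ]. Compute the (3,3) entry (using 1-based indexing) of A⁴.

994

Characteristic polynomial: r^3 + 7r^2 - 14r - 120 = (r - 4)(r + 5)(r + 6), so the eigenvalues are -6, -5, 4.
r=-6: eigenvector (1, 3, 3).
r=-5: eigenvector (0, 1, 1).
r=4: eigenvector (0, 2, 1).
P = [[1, 0, 0], [3, 1, 2], [3, 1, 1]], D = diag(-6, -5, 4), P⁻¹ = [[1, 0, 0], [-3, -1, 2], [0, 1, -1]].
A⁴ = P·diag(1296, 625, 256)·P⁻¹ = [[1296, 0, 0], [2013, -113, 738], [2013, -369, 994]].
The requested entry is 994.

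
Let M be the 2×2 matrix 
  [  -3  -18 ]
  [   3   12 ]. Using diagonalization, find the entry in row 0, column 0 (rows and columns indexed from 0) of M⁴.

Characteristic polynomial: t^2 - 9t + 18 = (t - 6)(t - 3), so the eigenvalues are 3, 6.
t=6: eigenvector (-2, 1).
t=3: eigenvector (-3, 1).
P = [[-2, -3], [1, 1]], D = diag(6, 3), P⁻¹ = [[1, 3], [-1, -2]].
M⁴ = P·diag(1296, 81)·P⁻¹ = [[-2349, -7290], [1215, 3726]].
The requested entry is -2349.

-2349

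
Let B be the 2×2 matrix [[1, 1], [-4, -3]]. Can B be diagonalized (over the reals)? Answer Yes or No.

No

Characteristic polynomial: p(t) = t^2 + 2t + 1 = (t + 1)^2.
t = -1 has algebraic multiplicity 2; rank(B + 1I) = 1, so geometric multiplicity = 1.
Geometric multiplicity < algebraic multiplicity, so B is not diagonalizable.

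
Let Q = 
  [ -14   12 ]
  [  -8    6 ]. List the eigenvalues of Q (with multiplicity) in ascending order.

-6, -2

Characteristic polynomial: p(λ) = λ^2 + 8λ + 12 = (λ + 2)(λ + 6).
Roots (with multiplicity): -6, -2.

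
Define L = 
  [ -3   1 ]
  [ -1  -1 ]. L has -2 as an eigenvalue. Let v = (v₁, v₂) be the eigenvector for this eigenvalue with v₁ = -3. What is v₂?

-3

L + 2I = [[-1, 1], [-1, 1]].
Solving (L + 2I)v = 0 gives the eigenspace spanned by (-3, -3).
With v₁ = -3, v = (-3, -3), so v₂ = -3.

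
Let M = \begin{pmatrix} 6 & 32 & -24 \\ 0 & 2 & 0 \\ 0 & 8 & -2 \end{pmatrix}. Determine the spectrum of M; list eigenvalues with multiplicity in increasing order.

-2, 2, 6

Characteristic polynomial: p(r) = r^3 - 6r^2 - 4r + 24 = (r - 6)(r - 2)(r + 2).
Roots (with multiplicity): -2, 2, 6.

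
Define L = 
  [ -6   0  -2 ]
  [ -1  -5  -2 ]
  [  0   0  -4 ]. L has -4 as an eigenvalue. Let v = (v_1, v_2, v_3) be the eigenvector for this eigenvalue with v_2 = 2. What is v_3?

-2

L + 4I = [[-2, 0, -2], [-1, -1, -2], [0, 0, 0]].
Solving (L + 4I)v = 0 gives the eigenspace spanned by (2, 2, -2).
With v_2 = 2, v = (2, 2, -2), so v_3 = -2.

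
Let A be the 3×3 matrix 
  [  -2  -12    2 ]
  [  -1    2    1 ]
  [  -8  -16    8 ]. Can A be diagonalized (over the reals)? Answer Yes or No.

Characteristic polynomial: p(λ) = λ^3 - 8λ^2 + 16λ = λ(λ - 4)^2.
λ = 4 has algebraic multiplicity 2; rank(A − 4I) = 2, so geometric multiplicity = 1.
Geometric multiplicity < algebraic multiplicity, so A is not diagonalizable.

No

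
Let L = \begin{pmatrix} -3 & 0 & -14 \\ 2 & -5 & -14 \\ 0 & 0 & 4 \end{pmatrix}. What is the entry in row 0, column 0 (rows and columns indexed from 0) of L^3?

Characteristic polynomial: r^3 + 4r^2 - 17r - 60 = (r - 4)(r + 3)(r + 5), so the eigenvalues are -5, -3, 4.
r=-5: eigenvector (0, 1, 0).
r=-3: eigenvector (1, 1, 0).
r=4: eigenvector (-2, -2, 1).
P = [[0, 1, -2], [1, 1, -2], [0, 0, 1]], D = diag(-5, -3, 4), P⁻¹ = [[-1, 1, 0], [1, 0, 2], [0, 0, 1]].
L³ = P·diag(-125, -27, 64)·P⁻¹ = [[-27, 0, -182], [98, -125, -182], [0, 0, 64]].
The requested entry is -27.

-27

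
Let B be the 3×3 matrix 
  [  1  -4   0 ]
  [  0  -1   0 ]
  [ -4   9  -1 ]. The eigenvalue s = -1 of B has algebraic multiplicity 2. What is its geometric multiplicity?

1

B + 1I = [[2, -4, 0], [0, 0, 0], [-4, 9, 0]].
This matrix has rank 2, so its null space has dimension 3 − 2 = 1.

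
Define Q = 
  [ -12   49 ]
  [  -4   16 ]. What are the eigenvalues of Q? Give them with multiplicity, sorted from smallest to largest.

Characteristic polynomial: p(r) = r^2 - 4r + 4 = (r - 2)^2.
Roots (with multiplicity): 2, 2.

2, 2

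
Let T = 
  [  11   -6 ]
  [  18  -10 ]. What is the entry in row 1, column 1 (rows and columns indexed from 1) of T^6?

Characteristic polynomial: r^2 - r - 2 = (r - 2)(r + 1), so the eigenvalues are -1, 2.
r=2: eigenvector (2, 3).
r=-1: eigenvector (1, 2).
P = [[2, 1], [3, 2]], D = diag(2, -1), P⁻¹ = [[2, -1], [-3, 2]].
T⁶ = P·diag(64, 1)·P⁻¹ = [[253, -126], [378, -188]].
The requested entry is 253.

253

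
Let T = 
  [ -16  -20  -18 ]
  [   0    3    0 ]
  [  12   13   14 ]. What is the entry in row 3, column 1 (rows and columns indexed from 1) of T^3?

Characteristic polynomial: r^3 - r^2 - 14r + 24 = (r - 3)(r - 2)(r + 4), so the eigenvalues are -4, 2, 3.
r=-4: eigenvector (3, 0, -2).
r=3: eigenvector (-2, 1, 1).
r=2: eigenvector (-1, 0, 1).
P = [[3, -2, -1], [0, 1, 0], [-2, 1, 1]], D = diag(-4, 3, 2), P⁻¹ = [[1, 1, 1], [0, 1, 0], [2, 1, 3]].
T³ = P·diag(-64, 27, 8)·P⁻¹ = [[-208, -254, -216], [0, 27, 0], [144, 163, 152]].
The requested entry is 144.

144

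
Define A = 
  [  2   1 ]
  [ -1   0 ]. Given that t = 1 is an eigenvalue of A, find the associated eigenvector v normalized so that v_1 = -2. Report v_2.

2

A − 1I = [[1, 1], [-1, -1]].
Solving (A − 1I)v = 0 gives the eigenspace spanned by (-2, 2).
With v_1 = -2, v = (-2, 2), so v_2 = 2.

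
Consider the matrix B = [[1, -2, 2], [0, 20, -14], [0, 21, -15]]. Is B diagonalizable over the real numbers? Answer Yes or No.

Yes

Characteristic polynomial: p(λ) = λ^3 - 6λ^2 - λ + 6 = (λ - 6)(λ - 1)(λ + 1).
All 3 eigenvalues are distinct, so B is diagonalizable.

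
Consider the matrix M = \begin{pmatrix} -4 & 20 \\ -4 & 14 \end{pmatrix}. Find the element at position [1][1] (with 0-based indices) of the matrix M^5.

Characteristic polynomial: r^2 - 10r + 24 = (r - 6)(r - 4), so the eigenvalues are 4, 6.
r=6: eigenvector (-2, -1).
r=4: eigenvector (5, 2).
P = [[-2, 5], [-1, 2]], D = diag(6, 4), P⁻¹ = [[2, -5], [1, -2]].
M⁵ = P·diag(7776, 1024)·P⁻¹ = [[-25984, 67520], [-13504, 34784]].
The requested entry is 34784.

34784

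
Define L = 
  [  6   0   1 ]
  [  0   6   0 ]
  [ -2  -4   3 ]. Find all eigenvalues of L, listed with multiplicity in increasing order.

4, 5, 6

Characteristic polynomial: p(r) = r^3 - 15r^2 + 74r - 120 = (r - 6)(r - 5)(r - 4).
Roots (with multiplicity): 4, 5, 6.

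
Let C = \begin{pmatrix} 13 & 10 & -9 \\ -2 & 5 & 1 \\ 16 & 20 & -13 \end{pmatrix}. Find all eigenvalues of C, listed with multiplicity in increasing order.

-5, 5, 5

Characteristic polynomial: p(λ) = λ^3 - 5λ^2 - 25λ + 125 = (λ - 5)^2(λ + 5).
Roots (with multiplicity): -5, 5, 5.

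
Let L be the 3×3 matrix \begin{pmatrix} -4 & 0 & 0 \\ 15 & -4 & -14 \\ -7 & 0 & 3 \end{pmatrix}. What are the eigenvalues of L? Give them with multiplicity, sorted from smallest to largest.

Characteristic polynomial: p(r) = r^3 + 5r^2 - 8r - 48 = (r - 3)(r + 4)^2.
Roots (with multiplicity): -4, -4, 3.

-4, -4, 3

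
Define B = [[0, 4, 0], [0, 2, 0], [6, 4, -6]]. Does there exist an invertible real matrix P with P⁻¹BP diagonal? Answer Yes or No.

Yes

Characteristic polynomial: p(t) = t^3 + 4t^2 - 12t = t(t - 2)(t + 6).
All 3 eigenvalues are distinct, so B is diagonalizable.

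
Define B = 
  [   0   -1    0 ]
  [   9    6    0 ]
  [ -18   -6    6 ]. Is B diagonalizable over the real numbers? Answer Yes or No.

Characteristic polynomial: p(μ) = μ^3 - 12μ^2 + 45μ - 54 = (μ - 6)(μ - 3)^2.
μ = 3 has algebraic multiplicity 2; rank(B − 3I) = 2, so geometric multiplicity = 1.
Geometric multiplicity < algebraic multiplicity, so B is not diagonalizable.

No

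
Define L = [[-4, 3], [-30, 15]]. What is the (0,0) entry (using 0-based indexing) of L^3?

Characteristic polynomial: r^2 - 11r + 30 = (r - 6)(r - 5), so the eigenvalues are 5, 6.
r=5: eigenvector (1, 3).
r=6: eigenvector (3, 10).
P = [[1, 3], [3, 10]], D = diag(5, 6), P⁻¹ = [[10, -3], [-3, 1]].
L³ = P·diag(125, 216)·P⁻¹ = [[-694, 273], [-2730, 1035]].
The requested entry is -694.

-694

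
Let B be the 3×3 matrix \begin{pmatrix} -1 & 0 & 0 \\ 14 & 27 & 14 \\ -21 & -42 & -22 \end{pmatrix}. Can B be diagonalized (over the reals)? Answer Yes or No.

Yes

Characteristic polynomial: p(μ) = μ^3 - 4μ^2 - 11μ - 6 = (μ - 6)(μ + 1)^2.
μ = -1 has algebraic multiplicity 2; rank(B + 1I) = 1, so geometric multiplicity = 2.
Every eigenvalue has geometric = algebraic multiplicity, so B is diagonalizable.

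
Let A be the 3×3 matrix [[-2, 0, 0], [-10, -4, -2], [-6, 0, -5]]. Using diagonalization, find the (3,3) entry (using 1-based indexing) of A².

25

Characteristic polynomial: s^3 + 11s^2 + 38s + 40 = (s + 2)(s + 4)(s + 5), so the eigenvalues are -5, -4, -2.
s=-4: eigenvector (0, 1, 0).
s=-2: eigenvector (1, -3, -2).
s=-5: eigenvector (0, 2, 1).
P = [[0, 1, 0], [1, -3, 2], [0, -2, 1]], D = diag(-4, -2, -5), P⁻¹ = [[-1, 1, -2], [1, 0, 0], [2, 0, 1]].
A² = P·diag(16, 4, 25)·P⁻¹ = [[4, 0, 0], [72, 16, 18], [42, 0, 25]].
The requested entry is 25.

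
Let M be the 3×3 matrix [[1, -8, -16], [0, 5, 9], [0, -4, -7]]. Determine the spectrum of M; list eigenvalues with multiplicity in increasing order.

Characteristic polynomial: p(r) = r^3 + r^2 - r - 1 = (r - 1)(r + 1)^2.
Roots (with multiplicity): -1, -1, 1.

-1, -1, 1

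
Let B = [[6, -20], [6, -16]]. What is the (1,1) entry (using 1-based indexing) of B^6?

Characteristic polynomial: t^2 + 10t + 24 = (t + 4)(t + 6), so the eigenvalues are -6, -4.
t=-4: eigenvector (2, 1).
t=-6: eigenvector (-5, -3).
P = [[2, -5], [1, -3]], D = diag(-4, -6), P⁻¹ = [[3, -5], [1, -2]].
B⁶ = P·diag(4096, 46656)·P⁻¹ = [[-208704, 425600], [-127680, 259456]].
The requested entry is -208704.

-208704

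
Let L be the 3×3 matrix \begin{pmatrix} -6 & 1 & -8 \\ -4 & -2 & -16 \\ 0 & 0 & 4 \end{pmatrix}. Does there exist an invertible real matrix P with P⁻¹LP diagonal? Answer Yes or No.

No

Characteristic polynomial: p(r) = r^3 + 4r^2 - 16r - 64 = (r - 4)(r + 4)^2.
r = -4 has algebraic multiplicity 2; rank(L + 4I) = 2, so geometric multiplicity = 1.
Geometric multiplicity < algebraic multiplicity, so L is not diagonalizable.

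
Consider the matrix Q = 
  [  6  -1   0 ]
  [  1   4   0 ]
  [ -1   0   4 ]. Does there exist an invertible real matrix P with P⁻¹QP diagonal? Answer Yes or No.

No

Characteristic polynomial: p(t) = t^3 - 14t^2 + 65t - 100 = (t - 5)^2(t - 4).
t = 5 has algebraic multiplicity 2; rank(Q − 5I) = 2, so geometric multiplicity = 1.
Geometric multiplicity < algebraic multiplicity, so Q is not diagonalizable.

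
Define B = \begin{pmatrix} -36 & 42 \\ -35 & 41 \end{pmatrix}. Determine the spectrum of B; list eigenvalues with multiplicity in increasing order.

-1, 6

Characteristic polynomial: p(s) = s^2 - 5s - 6 = (s - 6)(s + 1).
Roots (with multiplicity): -1, 6.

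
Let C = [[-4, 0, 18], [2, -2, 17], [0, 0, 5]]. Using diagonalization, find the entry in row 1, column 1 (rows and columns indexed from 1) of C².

16

Characteristic polynomial: μ^3 + μ^2 - 22μ - 40 = (μ - 5)(μ + 2)(μ + 4), so the eigenvalues are -4, -2, 5.
μ=-4: eigenvector (1, -1, 0).
μ=-2: eigenvector (0, 1, 0).
μ=5: eigenvector (2, 3, 1).
P = [[1, 0, 2], [-1, 1, 3], [0, 0, 1]], D = diag(-4, -2, 5), P⁻¹ = [[1, 0, -2], [1, 1, -5], [0, 0, 1]].
C² = P·diag(16, 4, 25)·P⁻¹ = [[16, 0, 18], [-12, 4, 87], [0, 0, 25]].
The requested entry is 16.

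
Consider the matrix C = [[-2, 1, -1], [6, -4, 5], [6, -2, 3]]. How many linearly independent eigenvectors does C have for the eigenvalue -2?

1

C + 2I = [[0, 1, -1], [6, -2, 5], [6, -2, 5]].
This matrix has rank 2, so its null space has dimension 3 − 2 = 1.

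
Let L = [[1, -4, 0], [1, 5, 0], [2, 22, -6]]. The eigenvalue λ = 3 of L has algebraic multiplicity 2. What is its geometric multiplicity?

L − 3I = [[-2, -4, 0], [1, 2, 0], [2, 22, -9]].
This matrix has rank 2, so its null space has dimension 3 − 2 = 1.

1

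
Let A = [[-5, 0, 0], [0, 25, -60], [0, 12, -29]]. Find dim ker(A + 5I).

2

A + 5I = [[0, 0, 0], [0, 30, -60], [0, 12, -24]].
This matrix has rank 1, so its null space has dimension 3 − 1 = 2.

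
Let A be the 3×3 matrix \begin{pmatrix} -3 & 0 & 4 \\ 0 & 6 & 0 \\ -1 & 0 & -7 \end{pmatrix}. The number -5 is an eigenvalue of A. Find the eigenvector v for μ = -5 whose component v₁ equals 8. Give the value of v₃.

-4

A + 5I = [[2, 0, 4], [0, 11, 0], [-1, 0, -2]].
Solving (A + 5I)v = 0 gives the eigenspace spanned by (8, 0, -4).
With v₁ = 8, v = (8, 0, -4), so v₃ = -4.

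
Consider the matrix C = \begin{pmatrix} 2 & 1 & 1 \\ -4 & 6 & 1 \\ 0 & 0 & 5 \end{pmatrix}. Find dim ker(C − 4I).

C − 4I = [[-2, 1, 1], [-4, 2, 1], [0, 0, 1]].
This matrix has rank 2, so its null space has dimension 3 − 2 = 1.

1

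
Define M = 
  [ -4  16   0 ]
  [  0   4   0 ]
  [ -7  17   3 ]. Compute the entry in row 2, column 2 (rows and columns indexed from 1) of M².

16

Characteristic polynomial: t^3 - 3t^2 - 16t + 48 = (t - 4)(t - 3)(t + 4), so the eigenvalues are -4, 3, 4.
t=4: eigenvector (2, 1, 3).
t=-4: eigenvector (1, 0, 1).
t=3: eigenvector (0, 0, 1).
P = [[2, 1, 0], [1, 0, 0], [3, 1, 1]], D = diag(4, -4, 3), P⁻¹ = [[0, 1, 0], [1, -2, 0], [-1, -1, 1]].
M² = P·diag(16, 16, 9)·P⁻¹ = [[16, 0, 0], [0, 16, 0], [7, 7, 9]].
The requested entry is 16.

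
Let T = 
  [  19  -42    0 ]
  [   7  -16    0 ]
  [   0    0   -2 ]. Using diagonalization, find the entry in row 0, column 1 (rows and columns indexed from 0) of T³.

-798

Characteristic polynomial: λ^3 - λ^2 - 16λ - 20 = (λ - 5)(λ + 2)^2, so the eigenvalues are -2, -2, 5.
λ=-2: eigenvector (0, 0, 1).
λ=-2: eigenvector (-2, -1, 0).
λ=5: eigenvector (-3, -1, 0).
P = [[0, -2, -3], [0, -1, -1], [1, 0, 0]], D = diag(-2, -2, 5), P⁻¹ = [[0, 0, 1], [1, -3, 0], [-1, 2, 0]].
T³ = P·diag(-8, -8, 125)·P⁻¹ = [[391, -798, 0], [133, -274, 0], [0, 0, -8]].
The requested entry is -798.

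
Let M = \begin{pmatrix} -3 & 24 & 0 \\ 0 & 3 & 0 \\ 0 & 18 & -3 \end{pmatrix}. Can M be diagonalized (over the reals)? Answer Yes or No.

Characteristic polynomial: p(s) = s^3 + 3s^2 - 9s - 27 = (s - 3)(s + 3)^2.
s = -3 has algebraic multiplicity 2; rank(M + 3I) = 1, so geometric multiplicity = 2.
Every eigenvalue has geometric = algebraic multiplicity, so M is diagonalizable.

Yes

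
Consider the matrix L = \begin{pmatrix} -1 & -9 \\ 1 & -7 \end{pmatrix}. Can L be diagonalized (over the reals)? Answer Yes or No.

No

Characteristic polynomial: p(λ) = λ^2 + 8λ + 16 = (λ + 4)^2.
λ = -4 has algebraic multiplicity 2; rank(L + 4I) = 1, so geometric multiplicity = 1.
Geometric multiplicity < algebraic multiplicity, so L is not diagonalizable.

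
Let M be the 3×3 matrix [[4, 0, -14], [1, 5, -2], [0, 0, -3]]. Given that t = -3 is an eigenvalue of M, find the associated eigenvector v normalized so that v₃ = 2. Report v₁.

M + 3I = [[7, 0, -14], [1, 8, -2], [0, 0, 0]].
Solving (M + 3I)v = 0 gives the eigenspace spanned by (4, 0, 2).
With v₃ = 2, v = (4, 0, 2), so v₁ = 4.

4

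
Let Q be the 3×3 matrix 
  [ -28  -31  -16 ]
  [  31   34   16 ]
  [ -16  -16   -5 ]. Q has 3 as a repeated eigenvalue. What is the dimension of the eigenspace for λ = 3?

1

Q − 3I = [[-31, -31, -16], [31, 31, 16], [-16, -16, -8]].
This matrix has rank 2, so its null space has dimension 3 − 2 = 1.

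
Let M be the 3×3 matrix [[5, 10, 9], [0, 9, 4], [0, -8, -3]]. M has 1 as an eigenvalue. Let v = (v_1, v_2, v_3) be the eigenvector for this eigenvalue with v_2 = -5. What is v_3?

M − 1I = [[4, 10, 9], [0, 8, 4], [0, -8, -4]].
Solving (M − 1I)v = 0 gives the eigenspace spanned by (-10, -5, 10).
With v_2 = -5, v = (-10, -5, 10), so v_3 = 10.

10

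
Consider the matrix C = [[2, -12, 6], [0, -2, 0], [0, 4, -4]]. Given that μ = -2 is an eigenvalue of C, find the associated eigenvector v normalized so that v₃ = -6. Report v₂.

-3

C + 2I = [[4, -12, 6], [0, 0, 0], [0, 4, -2]].
Solving (C + 2I)v = 0 gives the eigenspace spanned by (0, -3, -6).
With v₃ = -6, v = (0, -3, -6), so v₂ = -3.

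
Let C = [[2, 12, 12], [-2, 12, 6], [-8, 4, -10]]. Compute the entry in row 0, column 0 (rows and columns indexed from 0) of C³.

Characteristic polynomial: r^3 - 4r^2 - 20r + 48 = (r - 6)(r - 2)(r + 4), so the eigenvalues are -4, 2, 6.
r=6: eigenvector (-3, -2, 1).
r=-4: eigenvector (2, 1, -2).
r=2: eigenvector (2, 1, -1).
P = [[-3, 2, 2], [-2, 1, 1], [1, -2, -1]], D = diag(6, -4, 2), P⁻¹ = [[1, -2, 0], [-1, 1, -1], [3, -4, 1]].
C³ = P·diag(216, -64, 8)·P⁻¹ = [[-472, 1104, 144], [-344, 768, 72], [64, -272, -136]].
The requested entry is -472.

-472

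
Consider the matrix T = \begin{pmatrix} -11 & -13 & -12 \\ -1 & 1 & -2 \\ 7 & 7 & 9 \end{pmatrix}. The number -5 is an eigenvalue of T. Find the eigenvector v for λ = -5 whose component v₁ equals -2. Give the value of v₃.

1

T + 5I = [[-6, -13, -12], [-1, 6, -2], [7, 7, 14]].
Solving (T + 5I)v = 0 gives the eigenspace spanned by (-2, 0, 1).
With v₁ = -2, v = (-2, 0, 1), so v₃ = 1.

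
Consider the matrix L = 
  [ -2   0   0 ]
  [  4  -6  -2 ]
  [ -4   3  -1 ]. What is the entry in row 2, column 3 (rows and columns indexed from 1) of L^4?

Characteristic polynomial: λ^3 + 9λ^2 + 26λ + 24 = (λ + 2)(λ + 3)(λ + 4), so the eigenvalues are -4, -3, -2.
λ=-2: eigenvector (1, 2, -2).
λ=-4: eigenvector (0, 1, -1).
λ=-3: eigenvector (0, -2, 3).
P = [[1, 0, 0], [2, 1, -2], [-2, -1, 3]], D = diag(-2, -4, -3), P⁻¹ = [[1, 0, 0], [-2, 3, 2], [0, 1, 1]].
L⁴ = P·diag(16, 256, 81)·P⁻¹ = [[16, 0, 0], [-480, 606, 350], [480, -525, -269]].
The requested entry is 350.

350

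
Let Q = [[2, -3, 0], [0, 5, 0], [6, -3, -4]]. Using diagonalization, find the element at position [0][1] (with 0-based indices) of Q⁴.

-609

Characteristic polynomial: μ^3 - 3μ^2 - 18μ + 40 = (μ - 5)(μ - 2)(μ + 4), so the eigenvalues are -4, 2, 5.
μ=2: eigenvector (1, 0, 1).
μ=-4: eigenvector (0, 0, 1).
μ=5: eigenvector (-1, 1, -1).
P = [[1, 0, -1], [0, 0, 1], [1, 1, -1]], D = diag(2, -4, 5), P⁻¹ = [[1, 1, 0], [-1, 0, 1], [0, 1, 0]].
Q⁴ = P·diag(16, 256, 625)·P⁻¹ = [[16, -609, 0], [0, 625, 0], [-240, -609, 256]].
The requested entry is -609.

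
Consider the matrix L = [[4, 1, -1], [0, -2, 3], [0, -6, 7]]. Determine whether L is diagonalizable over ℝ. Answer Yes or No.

No

Characteristic polynomial: p(λ) = λ^3 - 9λ^2 + 24λ - 16 = (λ - 4)^2(λ - 1).
λ = 4 has algebraic multiplicity 2; rank(L − 4I) = 2, so geometric multiplicity = 1.
Geometric multiplicity < algebraic multiplicity, so L is not diagonalizable.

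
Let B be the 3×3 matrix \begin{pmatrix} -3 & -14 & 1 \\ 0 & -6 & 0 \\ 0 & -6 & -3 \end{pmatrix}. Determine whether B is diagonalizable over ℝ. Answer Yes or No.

Characteristic polynomial: p(t) = t^3 + 12t^2 + 45t + 54 = (t + 3)^2(t + 6).
t = -3 has algebraic multiplicity 2; rank(B + 3I) = 2, so geometric multiplicity = 1.
Geometric multiplicity < algebraic multiplicity, so B is not diagonalizable.

No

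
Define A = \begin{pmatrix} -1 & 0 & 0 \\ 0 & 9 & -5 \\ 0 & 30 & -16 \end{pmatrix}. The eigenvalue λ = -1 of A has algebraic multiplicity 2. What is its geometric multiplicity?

2

A + 1I = [[0, 0, 0], [0, 10, -5], [0, 30, -15]].
This matrix has rank 1, so its null space has dimension 3 − 1 = 2.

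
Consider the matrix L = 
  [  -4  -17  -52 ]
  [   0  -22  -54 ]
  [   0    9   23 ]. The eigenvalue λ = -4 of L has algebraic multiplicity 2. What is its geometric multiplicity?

1

L + 4I = [[0, -17, -52], [0, -18, -54], [0, 9, 27]].
This matrix has rank 2, so its null space has dimension 3 − 2 = 1.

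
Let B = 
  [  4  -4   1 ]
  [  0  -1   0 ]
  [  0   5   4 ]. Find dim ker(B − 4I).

1

B − 4I = [[0, -4, 1], [0, -5, 0], [0, 5, 0]].
This matrix has rank 2, so its null space has dimension 3 − 2 = 1.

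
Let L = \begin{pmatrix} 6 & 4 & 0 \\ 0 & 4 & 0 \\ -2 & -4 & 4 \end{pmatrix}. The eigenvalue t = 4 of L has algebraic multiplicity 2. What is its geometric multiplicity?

2

L − 4I = [[2, 4, 0], [0, 0, 0], [-2, -4, 0]].
This matrix has rank 1, so its null space has dimension 3 − 1 = 2.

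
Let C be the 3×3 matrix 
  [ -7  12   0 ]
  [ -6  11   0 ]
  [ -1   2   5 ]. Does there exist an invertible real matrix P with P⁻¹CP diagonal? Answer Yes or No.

Characteristic polynomial: p(μ) = μ^3 - 9μ^2 + 15μ + 25 = (μ - 5)^2(μ + 1).
μ = 5 has algebraic multiplicity 2; rank(C − 5I) = 2, so geometric multiplicity = 1.
Geometric multiplicity < algebraic multiplicity, so C is not diagonalizable.

No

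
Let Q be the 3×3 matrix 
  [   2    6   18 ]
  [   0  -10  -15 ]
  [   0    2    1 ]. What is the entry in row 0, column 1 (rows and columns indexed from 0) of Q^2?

-12

Characteristic polynomial: λ^3 + 7λ^2 + 2λ - 40 = (λ - 2)(λ + 4)(λ + 5), so the eigenvalues are -5, -4, 2.
λ=2: eigenvector (1, 0, 0).
λ=-4: eigenvector (-1, -5, 2).
λ=-5: eigenvector (0, -3, 1).
P = [[1, -1, 0], [0, -5, -3], [0, 2, 1]], D = diag(2, -4, -5), P⁻¹ = [[1, 1, 3], [0, 1, 3], [0, -2, -5]].
Q² = P·diag(4, 16, 25)·P⁻¹ = [[4, -12, -36], [0, 70, 135], [0, -18, -29]].
The requested entry is -12.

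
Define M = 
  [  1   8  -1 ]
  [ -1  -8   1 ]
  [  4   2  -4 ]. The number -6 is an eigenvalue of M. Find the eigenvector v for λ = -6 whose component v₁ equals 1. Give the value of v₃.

-1

M + 6I = [[7, 8, -1], [-1, -2, 1], [4, 2, 2]].
Solving (M + 6I)v = 0 gives the eigenspace spanned by (1, -1, -1).
With v₁ = 1, v = (1, -1, -1), so v₃ = -1.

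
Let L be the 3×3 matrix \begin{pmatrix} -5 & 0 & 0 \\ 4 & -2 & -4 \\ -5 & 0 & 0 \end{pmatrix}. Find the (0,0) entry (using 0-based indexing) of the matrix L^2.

25

Characteristic polynomial: λ^3 + 7λ^2 + 10λ = λ(λ + 2)(λ + 5), so the eigenvalues are -5, -2, 0.
λ=-5: eigenvector (1, 0, 1).
λ=-2: eigenvector (0, 1, 0).
λ=0: eigenvector (0, -2, 1).
P = [[1, 0, 0], [0, 1, -2], [1, 0, 1]], D = diag(-5, -2, 0), P⁻¹ = [[1, 0, 0], [-2, 1, 2], [-1, 0, 1]].
L² = P·diag(25, 4, 0)·P⁻¹ = [[25, 0, 0], [-8, 4, 8], [25, 0, 0]].
The requested entry is 25.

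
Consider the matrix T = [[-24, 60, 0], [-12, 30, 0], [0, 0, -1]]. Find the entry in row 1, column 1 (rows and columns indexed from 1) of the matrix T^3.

-864

Characteristic polynomial: r^3 - 5r^2 - 6r = r(r - 6)(r + 1), so the eigenvalues are -1, 0, 6.
r=0: eigenvector (5, 2, 0).
r=6: eigenvector (2, 1, 0).
r=-1: eigenvector (0, 0, 1).
P = [[5, 2, 0], [2, 1, 0], [0, 0, 1]], D = diag(0, 6, -1), P⁻¹ = [[1, -2, 0], [-2, 5, 0], [0, 0, 1]].
T³ = P·diag(0, 216, -1)·P⁻¹ = [[-864, 2160, 0], [-432, 1080, 0], [0, 0, -1]].
The requested entry is -864.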